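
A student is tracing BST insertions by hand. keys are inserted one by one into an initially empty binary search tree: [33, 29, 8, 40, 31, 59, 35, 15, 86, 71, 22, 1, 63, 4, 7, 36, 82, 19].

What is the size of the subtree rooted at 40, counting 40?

Insert 33: tree is empty, so 33 becomes the root.
Insert 29: 29 < 33 → go left. Place as left child of 33.
Insert 8: 8 < 33 → go left; 8 < 29 → go left. Place as left child of 29.
Insert 40: 40 > 33 → go right. Place as right child of 33.
Insert 31: 31 < 33 → go left; 31 > 29 → go right. Place as right child of 29.
Insert 59: 59 > 33 → go right; 59 > 40 → go right. Place as right child of 40.
Insert 35: 35 > 33 → go right; 35 < 40 → go left. Place as left child of 40.
Insert 15: 15 < 33 → go left; 15 < 29 → go left; 15 > 8 → go right. Place as right child of 8.
Insert 86: 86 > 33 → go right; 86 > 40 → go right; 86 > 59 → go right. Place as right child of 59.
Insert 71: 71 > 33 → go right; 71 > 40 → go right; 71 > 59 → go right; 71 < 86 → go left. Place as left child of 86.
Insert 22: 22 < 33 → go left; 22 < 29 → go left; 22 > 8 → go right; 22 > 15 → go right. Place as right child of 15.
Insert 1: 1 < 33 → go left; 1 < 29 → go left; 1 < 8 → go left. Place as left child of 8.
Insert 63: 63 > 33 → go right; 63 > 40 → go right; 63 > 59 → go right; 63 < 86 → go left; 63 < 71 → go left. Place as left child of 71.
Insert 4: 4 < 33 → go left; 4 < 29 → go left; 4 < 8 → go left; 4 > 1 → go right. Place as right child of 1.
Insert 7: 7 < 33 → go left; 7 < 29 → go left; 7 < 8 → go left; 7 > 1 → go right; 7 > 4 → go right. Place as right child of 4.
Insert 36: 36 > 33 → go right; 36 < 40 → go left; 36 > 35 → go right. Place as right child of 35.
Insert 82: 82 > 33 → go right; 82 > 40 → go right; 82 > 59 → go right; 82 < 86 → go left; 82 > 71 → go right. Place as right child of 71.
Insert 19: 19 < 33 → go left; 19 < 29 → go left; 19 > 8 → go right; 19 > 15 → go right; 19 < 22 → go left. Place as left child of 22.

Subtree rooted at 40 contains: 40, 35, 36, 59, 86, 71, 63, 82 — 8 nodes.

8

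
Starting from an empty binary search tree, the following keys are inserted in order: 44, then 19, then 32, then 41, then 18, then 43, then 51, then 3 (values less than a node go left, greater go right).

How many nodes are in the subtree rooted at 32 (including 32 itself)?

Resulting structure (node: left, right):
  44: L=19, R=51
  19: L=18, R=32
  32: L=–, R=41
  41: L=–, R=43
  18: L=3, R=–
  43: L=–, R=–
  51: L=–, R=–
  3: L=–, R=–

Subtree rooted at 32 contains: 32, 41, 43 — 3 nodes.

3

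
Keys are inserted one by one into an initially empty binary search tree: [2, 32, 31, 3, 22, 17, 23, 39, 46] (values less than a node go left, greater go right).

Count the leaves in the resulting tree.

3

Resulting structure (node: left, right):
  2: L=–, R=32
  32: L=31, R=39
  31: L=3, R=–
  3: L=–, R=22
  22: L=17, R=23
  17: L=–, R=–
  23: L=–, R=–
  39: L=–, R=46
  46: L=–, R=–

Leaves: 17, 23, 46 — 3 in total.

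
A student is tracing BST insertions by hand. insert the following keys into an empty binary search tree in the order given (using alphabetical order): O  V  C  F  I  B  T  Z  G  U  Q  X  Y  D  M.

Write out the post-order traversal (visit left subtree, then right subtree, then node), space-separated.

B D G M I F C Q U T Y X Z V O

O: root
V: right child of O (depth 1)
C: left child of O (depth 1)
F: right child of C (depth 2)
I: right child of F (depth 3)
B: left child of C (depth 2)
T: left child of V (depth 2)
Z: right child of V (depth 2)
G: left child of I (depth 4)
U: right child of T (depth 3)
Q: left child of T (depth 3)
X: left child of Z (depth 3)
Y: right child of X (depth 4)
D: left child of F (depth 3)
M: right child of I (depth 4)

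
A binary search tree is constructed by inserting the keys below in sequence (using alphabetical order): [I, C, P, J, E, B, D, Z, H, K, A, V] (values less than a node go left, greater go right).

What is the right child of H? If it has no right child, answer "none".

none

I: root
C: left child of I (depth 1)
P: right child of I (depth 1)
J: left child of P (depth 2)
E: right child of C (depth 2)
B: left child of C (depth 2)
D: left child of E (depth 3)
Z: right child of P (depth 2)
H: right child of E (depth 3)
K: right child of J (depth 3)
A: left child of B (depth 3)
V: left child of Z (depth 3)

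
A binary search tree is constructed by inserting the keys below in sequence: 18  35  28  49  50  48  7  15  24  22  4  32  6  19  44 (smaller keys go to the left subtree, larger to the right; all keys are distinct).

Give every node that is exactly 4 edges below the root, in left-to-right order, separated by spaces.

18: root
35: right child of 18 (depth 1)
28: left child of 35 (depth 2)
49: right child of 35 (depth 2)
50: right child of 49 (depth 3)
48: left child of 49 (depth 3)
7: left child of 18 (depth 1)
15: right child of 7 (depth 2)
24: left child of 28 (depth 3)
22: left child of 24 (depth 4)
4: left child of 7 (depth 2)
32: right child of 28 (depth 3)
6: right child of 4 (depth 3)
19: left child of 22 (depth 5)
44: left child of 48 (depth 4)

22 44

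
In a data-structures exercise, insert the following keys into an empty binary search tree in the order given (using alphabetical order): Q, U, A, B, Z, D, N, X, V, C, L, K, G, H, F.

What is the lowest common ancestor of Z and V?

Q: root
U: right child of Q (depth 1)
A: left child of Q (depth 1)
B: right child of A (depth 2)
Z: right child of U (depth 2)
D: right child of B (depth 3)
N: right child of D (depth 4)
X: left child of Z (depth 3)
V: left child of X (depth 4)
C: left child of D (depth 4)
L: left child of N (depth 5)
K: left child of L (depth 6)
G: left child of K (depth 7)
H: right child of G (depth 8)
F: left child of G (depth 8)

Path to Z: Q → U → Z
Path to V: Q → U → Z → X → V
Z lies on both paths and is an ancestor of the other node.

Z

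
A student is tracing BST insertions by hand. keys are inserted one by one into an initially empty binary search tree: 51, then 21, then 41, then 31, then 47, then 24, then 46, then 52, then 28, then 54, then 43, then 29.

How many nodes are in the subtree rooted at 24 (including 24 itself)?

3

Resulting structure (node: left, right):
  51: L=21, R=52
  21: L=–, R=41
  41: L=31, R=47
  31: L=24, R=–
  47: L=46, R=–
  24: L=–, R=28
  46: L=43, R=–
  52: L=–, R=54
  28: L=–, R=29
  54: L=–, R=–
  43: L=–, R=–
  29: L=–, R=–

Subtree rooted at 24 contains: 24, 28, 29 — 3 nodes.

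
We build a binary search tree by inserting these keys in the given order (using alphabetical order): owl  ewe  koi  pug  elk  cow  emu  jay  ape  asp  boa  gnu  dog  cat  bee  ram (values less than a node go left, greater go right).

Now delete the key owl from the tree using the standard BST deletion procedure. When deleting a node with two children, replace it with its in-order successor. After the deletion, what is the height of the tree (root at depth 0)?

Resulting structure (node: left, right):
  owl: L=ewe, R=pug
  ewe: L=elk, R=koi
  koi: L=jay, R=–
  pug: L=–, R=ram
  elk: L=cow, R=emu
  cow: L=ape, R=dog
  emu: L=–, R=–
  jay: L=gnu, R=–
  ape: L=–, R=asp
  asp: L=–, R=boa
  boa: L=bee, R=cat
  gnu: L=–, R=–
  dog: L=–, R=–
  cat: L=–, R=–
  bee: L=–, R=–
  ram: L=–, R=–

Delete owl (two children — replace with in-order successor).
After deletion, deepest node is cat at depth 7.

7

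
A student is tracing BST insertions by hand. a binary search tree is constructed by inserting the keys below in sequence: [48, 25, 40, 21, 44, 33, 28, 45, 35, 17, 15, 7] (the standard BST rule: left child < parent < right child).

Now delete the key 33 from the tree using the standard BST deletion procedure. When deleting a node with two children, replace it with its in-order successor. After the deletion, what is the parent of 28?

48: root
25: left child of 48 (depth 1)
40: right child of 25 (depth 2)
21: left child of 25 (depth 2)
44: right child of 40 (depth 3)
33: left child of 40 (depth 3)
28: left child of 33 (depth 4)
45: right child of 44 (depth 4)
35: right child of 33 (depth 4)
17: left child of 21 (depth 3)
15: left child of 17 (depth 4)
7: left child of 15 (depth 5)

Delete 33 (two children — replace with in-order successor).
After deletion, 28's parent is 35.

35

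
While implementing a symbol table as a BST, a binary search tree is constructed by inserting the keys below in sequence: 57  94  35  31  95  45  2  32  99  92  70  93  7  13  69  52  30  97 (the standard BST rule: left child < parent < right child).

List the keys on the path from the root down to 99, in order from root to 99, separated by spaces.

57 94 95 99

57: root
94: right child of 57 (depth 1)
35: left child of 57 (depth 1)
31: left child of 35 (depth 2)
95: right child of 94 (depth 2)
45: right child of 35 (depth 2)
2: left child of 31 (depth 3)
32: right child of 31 (depth 3)
99: right child of 95 (depth 3)
92: left child of 94 (depth 2)
70: left child of 92 (depth 3)
93: right child of 92 (depth 3)
7: right child of 2 (depth 4)
13: right child of 7 (depth 5)
69: left child of 70 (depth 4)
52: right child of 45 (depth 3)
30: right child of 13 (depth 6)
97: left child of 99 (depth 4)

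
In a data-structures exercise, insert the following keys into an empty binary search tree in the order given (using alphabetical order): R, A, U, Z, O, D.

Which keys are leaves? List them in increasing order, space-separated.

D Z

Insert R: tree is empty, so R becomes the root.
Insert A: A < R → go left. Place as left child of R.
Insert U: U > R → go right. Place as right child of R.
Insert Z: Z > R → go right; Z > U → go right. Place as right child of U.
Insert O: O < R → go left; O > A → go right. Place as right child of A.
Insert D: D < R → go left; D > A → go right; D < O → go left. Place as left child of O.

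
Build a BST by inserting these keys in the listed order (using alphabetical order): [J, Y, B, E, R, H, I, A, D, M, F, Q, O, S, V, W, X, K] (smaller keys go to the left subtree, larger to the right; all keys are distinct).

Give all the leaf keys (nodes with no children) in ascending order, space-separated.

J: root
Y: right child of J (depth 1)
B: left child of J (depth 1)
E: right child of B (depth 2)
R: left child of Y (depth 2)
H: right child of E (depth 3)
I: right child of H (depth 4)
A: left child of B (depth 2)
D: left child of E (depth 3)
M: left child of R (depth 3)
F: left child of H (depth 4)
Q: right child of M (depth 4)
O: left child of Q (depth 5)
S: right child of R (depth 3)
V: right child of S (depth 4)
W: right child of V (depth 5)
X: right child of W (depth 6)
K: left child of M (depth 4)

A D F I K O X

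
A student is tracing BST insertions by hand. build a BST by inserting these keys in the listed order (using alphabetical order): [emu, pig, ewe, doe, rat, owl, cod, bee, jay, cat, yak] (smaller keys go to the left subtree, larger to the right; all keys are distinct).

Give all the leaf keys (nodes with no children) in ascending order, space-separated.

Insert emu: tree is empty, so emu becomes the root.
Insert pig: pig > emu → go right. Place as right child of emu.
Insert ewe: ewe > emu → go right; ewe < pig → go left. Place as left child of pig.
Insert doe: doe < emu → go left. Place as left child of emu.
Insert rat: rat > emu → go right; rat > pig → go right. Place as right child of pig.
Insert owl: owl > emu → go right; owl < pig → go left; owl > ewe → go right. Place as right child of ewe.
Insert cod: cod < emu → go left; cod < doe → go left. Place as left child of doe.
Insert bee: bee < emu → go left; bee < doe → go left; bee < cod → go left. Place as left child of cod.
Insert jay: jay > emu → go right; jay < pig → go left; jay > ewe → go right; jay < owl → go left. Place as left child of owl.
Insert cat: cat < emu → go left; cat < doe → go left; cat < cod → go left; cat > bee → go right. Place as right child of bee.
Insert yak: yak > emu → go right; yak > pig → go right; yak > rat → go right. Place as right child of rat.

cat jay yak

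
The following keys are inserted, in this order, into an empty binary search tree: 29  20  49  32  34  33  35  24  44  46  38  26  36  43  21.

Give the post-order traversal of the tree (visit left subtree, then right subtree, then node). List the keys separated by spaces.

29: root
20: left child of 29 (depth 1)
49: right child of 29 (depth 1)
32: left child of 49 (depth 2)
34: right child of 32 (depth 3)
33: left child of 34 (depth 4)
35: right child of 34 (depth 4)
24: right child of 20 (depth 2)
44: right child of 35 (depth 5)
46: right child of 44 (depth 6)
38: left child of 44 (depth 6)
26: right child of 24 (depth 3)
36: left child of 38 (depth 7)
43: right child of 38 (depth 7)
21: left child of 24 (depth 3)

21 26 24 20 33 36 43 38 46 44 35 34 32 49 29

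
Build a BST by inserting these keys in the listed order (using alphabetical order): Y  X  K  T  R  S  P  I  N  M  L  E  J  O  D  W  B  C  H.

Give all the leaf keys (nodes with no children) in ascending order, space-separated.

C H J L O S W

Insert Y: tree is empty, so Y becomes the root.
Insert X: X < Y → go left. Place as left child of Y.
Insert K: K < Y → go left; K < X → go left. Place as left child of X.
Insert T: T < Y → go left; T < X → go left; T > K → go right. Place as right child of K.
Insert R: R < Y → go left; R < X → go left; R > K → go right; R < T → go left. Place as left child of T.
Insert S: S < Y → go left; S < X → go left; S > K → go right; S < T → go left; S > R → go right. Place as right child of R.
Insert P: P < Y → go left; P < X → go left; P > K → go right; P < T → go left; P < R → go left. Place as left child of R.
Insert I: I < Y → go left; I < X → go left; I < K → go left. Place as left child of K.
Insert N: N < Y → go left; N < X → go left; N > K → go right; N < T → go left; N < R → go left; N < P → go left. Place as left child of P.
Insert M: M < Y → go left; M < X → go left; M > K → go right; M < T → go left; M < R → go left; M < P → go left; M < N → go left. Place as left child of N.
Insert L: L < Y → go left; L < X → go left; L > K → go right; L < T → go left; L < R → go left; L < P → go left; L < N → go left; L < M → go left. Place as left child of M.
Insert E: E < Y → go left; E < X → go left; E < K → go left; E < I → go left. Place as left child of I.
Insert J: J < Y → go left; J < X → go left; J < K → go left; J > I → go right. Place as right child of I.
Insert O: O < Y → go left; O < X → go left; O > K → go right; O < T → go left; O < R → go left; O < P → go left; O > N → go right. Place as right child of N.
Insert D: D < Y → go left; D < X → go left; D < K → go left; D < I → go left; D < E → go left. Place as left child of E.
Insert W: W < Y → go left; W < X → go left; W > K → go right; W > T → go right. Place as right child of T.
Insert B: B < Y → go left; B < X → go left; B < K → go left; B < I → go left; B < E → go left; B < D → go left. Place as left child of D.
Insert C: C < Y → go left; C < X → go left; C < K → go left; C < I → go left; C < E → go left; C < D → go left; C > B → go right. Place as right child of B.
Insert H: H < Y → go left; H < X → go left; H < K → go left; H < I → go left; H > E → go right. Place as right child of E.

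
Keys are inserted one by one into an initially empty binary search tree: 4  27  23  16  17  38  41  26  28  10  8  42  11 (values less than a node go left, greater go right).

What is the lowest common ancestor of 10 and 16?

Resulting structure (node: left, right):
  4: L=–, R=27
  27: L=23, R=38
  23: L=16, R=26
  16: L=10, R=17
  17: L=–, R=–
  38: L=28, R=41
  41: L=–, R=42
  26: L=–, R=–
  28: L=–, R=–
  10: L=8, R=11
  8: L=–, R=–
  42: L=–, R=–
  11: L=–, R=–

Path to 10: 4 → 27 → 23 → 16 → 10
Path to 16: 4 → 27 → 23 → 16
16 lies on both paths and is an ancestor of the other node.

16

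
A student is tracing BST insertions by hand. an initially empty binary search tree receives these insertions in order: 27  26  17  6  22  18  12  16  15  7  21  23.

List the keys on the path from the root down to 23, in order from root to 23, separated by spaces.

27 26 17 22 23

27: root
26: left child of 27 (depth 1)
17: left child of 26 (depth 2)
6: left child of 17 (depth 3)
22: right child of 17 (depth 3)
18: left child of 22 (depth 4)
12: right child of 6 (depth 4)
16: right child of 12 (depth 5)
15: left child of 16 (depth 6)
7: left child of 12 (depth 5)
21: right child of 18 (depth 5)
23: right child of 22 (depth 4)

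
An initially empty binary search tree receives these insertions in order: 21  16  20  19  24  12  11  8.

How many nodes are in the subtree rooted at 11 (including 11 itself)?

2

Insert 21: tree is empty, so 21 becomes the root.
Insert 16: 16 < 21 → go left. Place as left child of 21.
Insert 20: 20 < 21 → go left; 20 > 16 → go right. Place as right child of 16.
Insert 19: 19 < 21 → go left; 19 > 16 → go right; 19 < 20 → go left. Place as left child of 20.
Insert 24: 24 > 21 → go right. Place as right child of 21.
Insert 12: 12 < 21 → go left; 12 < 16 → go left. Place as left child of 16.
Insert 11: 11 < 21 → go left; 11 < 16 → go left; 11 < 12 → go left. Place as left child of 12.
Insert 8: 8 < 21 → go left; 8 < 16 → go left; 8 < 12 → go left; 8 < 11 → go left. Place as left child of 11.

Subtree rooted at 11 contains: 11, 8 — 2 nodes.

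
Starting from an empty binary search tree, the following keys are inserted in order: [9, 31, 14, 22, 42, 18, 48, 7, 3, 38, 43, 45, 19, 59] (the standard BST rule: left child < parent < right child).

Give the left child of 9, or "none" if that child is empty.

Insert 9: tree is empty, so 9 becomes the root.
Insert 31: 31 > 9 → go right. Place as right child of 9.
Insert 14: 14 > 9 → go right; 14 < 31 → go left. Place as left child of 31.
Insert 22: 22 > 9 → go right; 22 < 31 → go left; 22 > 14 → go right. Place as right child of 14.
Insert 42: 42 > 9 → go right; 42 > 31 → go right. Place as right child of 31.
Insert 18: 18 > 9 → go right; 18 < 31 → go left; 18 > 14 → go right; 18 < 22 → go left. Place as left child of 22.
Insert 48: 48 > 9 → go right; 48 > 31 → go right; 48 > 42 → go right. Place as right child of 42.
Insert 7: 7 < 9 → go left. Place as left child of 9.
Insert 3: 3 < 9 → go left; 3 < 7 → go left. Place as left child of 7.
Insert 38: 38 > 9 → go right; 38 > 31 → go right; 38 < 42 → go left. Place as left child of 42.
Insert 43: 43 > 9 → go right; 43 > 31 → go right; 43 > 42 → go right; 43 < 48 → go left. Place as left child of 48.
Insert 45: 45 > 9 → go right; 45 > 31 → go right; 45 > 42 → go right; 45 < 48 → go left; 45 > 43 → go right. Place as right child of 43.
Insert 19: 19 > 9 → go right; 19 < 31 → go left; 19 > 14 → go right; 19 < 22 → go left; 19 > 18 → go right. Place as right child of 18.
Insert 59: 59 > 9 → go right; 59 > 31 → go right; 59 > 42 → go right; 59 > 48 → go right. Place as right child of 48.

7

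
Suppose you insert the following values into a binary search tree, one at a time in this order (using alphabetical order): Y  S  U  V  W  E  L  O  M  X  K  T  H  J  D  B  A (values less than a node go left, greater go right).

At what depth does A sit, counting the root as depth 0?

Insert Y: tree is empty, so Y becomes the root.
Insert S: S < Y → go left. Place as left child of Y.
Insert U: U < Y → go left; U > S → go right. Place as right child of S.
Insert V: V < Y → go left; V > S → go right; V > U → go right. Place as right child of U.
Insert W: W < Y → go left; W > S → go right; W > U → go right; W > V → go right. Place as right child of V.
Insert E: E < Y → go left; E < S → go left. Place as left child of S.
Insert L: L < Y → go left; L < S → go left; L > E → go right. Place as right child of E.
Insert O: O < Y → go left; O < S → go left; O > E → go right; O > L → go right. Place as right child of L.
Insert M: M < Y → go left; M < S → go left; M > E → go right; M > L → go right; M < O → go left. Place as left child of O.
Insert X: X < Y → go left; X > S → go right; X > U → go right; X > V → go right; X > W → go right. Place as right child of W.
Insert K: K < Y → go left; K < S → go left; K > E → go right; K < L → go left. Place as left child of L.
Insert T: T < Y → go left; T > S → go right; T < U → go left. Place as left child of U.
Insert H: H < Y → go left; H < S → go left; H > E → go right; H < L → go left; H < K → go left. Place as left child of K.
Insert J: J < Y → go left; J < S → go left; J > E → go right; J < L → go left; J < K → go left; J > H → go right. Place as right child of H.
Insert D: D < Y → go left; D < S → go left; D < E → go left. Place as left child of E.
Insert B: B < Y → go left; B < S → go left; B < E → go left; B < D → go left. Place as left child of D.
Insert A: A < Y → go left; A < S → go left; A < E → go left; A < D → go left; A < B → go left. Place as left child of B.

Path to A: Y → S → E → D → B → A, which is 5 edges.

5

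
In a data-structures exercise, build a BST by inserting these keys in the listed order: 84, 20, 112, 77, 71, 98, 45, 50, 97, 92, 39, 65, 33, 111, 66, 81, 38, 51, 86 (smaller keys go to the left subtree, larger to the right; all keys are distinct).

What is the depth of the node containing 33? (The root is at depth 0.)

84: root
20: left child of 84 (depth 1)
112: right child of 84 (depth 1)
77: right child of 20 (depth 2)
71: left child of 77 (depth 3)
98: left child of 112 (depth 2)
45: left child of 71 (depth 4)
50: right child of 45 (depth 5)
97: left child of 98 (depth 3)
92: left child of 97 (depth 4)
39: left child of 45 (depth 5)
65: right child of 50 (depth 6)
33: left child of 39 (depth 6)
111: right child of 98 (depth 3)
66: right child of 65 (depth 7)
81: right child of 77 (depth 3)
38: right child of 33 (depth 7)
51: left child of 65 (depth 7)
86: left child of 92 (depth 5)

Path to 33: 84 → 20 → 77 → 71 → 45 → 39 → 33, which is 6 edges.

6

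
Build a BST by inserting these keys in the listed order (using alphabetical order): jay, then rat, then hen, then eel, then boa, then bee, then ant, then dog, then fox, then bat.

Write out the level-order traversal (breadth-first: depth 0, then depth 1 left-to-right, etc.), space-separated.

jay hen rat eel boa fox bee dog ant bat

Resulting structure (node: left, right):
  jay: L=hen, R=rat
  rat: L=–, R=–
  hen: L=eel, R=–
  eel: L=boa, R=fox
  boa: L=bee, R=dog
  bee: L=ant, R=–
  ant: L=–, R=bat
  dog: L=–, R=–
  fox: L=–, R=–
  bat: L=–, R=–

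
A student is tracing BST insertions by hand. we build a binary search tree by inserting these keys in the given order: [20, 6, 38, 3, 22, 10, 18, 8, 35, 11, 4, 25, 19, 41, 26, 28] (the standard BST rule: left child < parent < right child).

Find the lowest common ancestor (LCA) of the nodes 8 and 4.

6

20: root
6: left child of 20 (depth 1)
38: right child of 20 (depth 1)
3: left child of 6 (depth 2)
22: left child of 38 (depth 2)
10: right child of 6 (depth 2)
18: right child of 10 (depth 3)
8: left child of 10 (depth 3)
35: right child of 22 (depth 3)
11: left child of 18 (depth 4)
4: right child of 3 (depth 3)
25: left child of 35 (depth 4)
19: right child of 18 (depth 4)
41: right child of 38 (depth 2)
26: right child of 25 (depth 5)
28: right child of 26 (depth 6)

Path to 8: 20 → 6 → 10 → 8
Path to 4: 20 → 6 → 3 → 4
The paths share a prefix ending at 6, then split left and right.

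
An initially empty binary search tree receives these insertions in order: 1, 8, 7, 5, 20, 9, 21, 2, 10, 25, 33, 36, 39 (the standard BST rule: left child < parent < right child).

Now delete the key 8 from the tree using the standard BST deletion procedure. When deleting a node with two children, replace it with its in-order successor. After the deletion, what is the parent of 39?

36

Insert 1: tree is empty, so 1 becomes the root.
Insert 8: 8 > 1 → go right. Place as right child of 1.
Insert 7: 7 > 1 → go right; 7 < 8 → go left. Place as left child of 8.
Insert 5: 5 > 1 → go right; 5 < 8 → go left; 5 < 7 → go left. Place as left child of 7.
Insert 20: 20 > 1 → go right; 20 > 8 → go right. Place as right child of 8.
Insert 9: 9 > 1 → go right; 9 > 8 → go right; 9 < 20 → go left. Place as left child of 20.
Insert 21: 21 > 1 → go right; 21 > 8 → go right; 21 > 20 → go right. Place as right child of 20.
Insert 2: 2 > 1 → go right; 2 < 8 → go left; 2 < 7 → go left; 2 < 5 → go left. Place as left child of 5.
Insert 10: 10 > 1 → go right; 10 > 8 → go right; 10 < 20 → go left; 10 > 9 → go right. Place as right child of 9.
Insert 25: 25 > 1 → go right; 25 > 8 → go right; 25 > 20 → go right; 25 > 21 → go right. Place as right child of 21.
Insert 33: 33 > 1 → go right; 33 > 8 → go right; 33 > 20 → go right; 33 > 21 → go right; 33 > 25 → go right. Place as right child of 25.
Insert 36: 36 > 1 → go right; 36 > 8 → go right; 36 > 20 → go right; 36 > 21 → go right; 36 > 25 → go right; 36 > 33 → go right. Place as right child of 33.
Insert 39: 39 > 1 → go right; 39 > 8 → go right; 39 > 20 → go right; 39 > 21 → go right; 39 > 25 → go right; 39 > 33 → go right; 39 > 36 → go right. Place as right child of 36.

Delete 8 (two children — replace with in-order successor).
After deletion, 39's parent is 36.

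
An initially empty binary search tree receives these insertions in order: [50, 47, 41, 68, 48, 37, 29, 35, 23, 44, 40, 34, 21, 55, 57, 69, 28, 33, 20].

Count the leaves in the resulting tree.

50: root
47: left child of 50 (depth 1)
41: left child of 47 (depth 2)
68: right child of 50 (depth 1)
48: right child of 47 (depth 2)
37: left child of 41 (depth 3)
29: left child of 37 (depth 4)
35: right child of 29 (depth 5)
23: left child of 29 (depth 5)
44: right child of 41 (depth 3)
40: right child of 37 (depth 4)
34: left child of 35 (depth 6)
21: left child of 23 (depth 6)
55: left child of 68 (depth 2)
57: right child of 55 (depth 3)
69: right child of 68 (depth 2)
28: right child of 23 (depth 6)
33: left child of 34 (depth 7)
20: left child of 21 (depth 7)

Leaves: 20, 28, 33, 40, 44, 48, 57, 69 — 8 in total.

8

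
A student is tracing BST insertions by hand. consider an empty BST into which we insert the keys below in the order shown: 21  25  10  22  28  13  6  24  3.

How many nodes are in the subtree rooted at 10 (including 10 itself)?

4

Insert 21: tree is empty, so 21 becomes the root.
Insert 25: 25 > 21 → go right. Place as right child of 21.
Insert 10: 10 < 21 → go left. Place as left child of 21.
Insert 22: 22 > 21 → go right; 22 < 25 → go left. Place as left child of 25.
Insert 28: 28 > 21 → go right; 28 > 25 → go right. Place as right child of 25.
Insert 13: 13 < 21 → go left; 13 > 10 → go right. Place as right child of 10.
Insert 6: 6 < 21 → go left; 6 < 10 → go left. Place as left child of 10.
Insert 24: 24 > 21 → go right; 24 < 25 → go left; 24 > 22 → go right. Place as right child of 22.
Insert 3: 3 < 21 → go left; 3 < 10 → go left; 3 < 6 → go left. Place as left child of 6.

Subtree rooted at 10 contains: 10, 6, 3, 13 — 4 nodes.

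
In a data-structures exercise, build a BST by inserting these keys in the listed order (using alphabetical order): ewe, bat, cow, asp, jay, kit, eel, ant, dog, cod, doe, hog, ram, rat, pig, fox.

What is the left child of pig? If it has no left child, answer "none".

Resulting structure (node: left, right):
  ewe: L=bat, R=jay
  bat: L=asp, R=cow
  cow: L=cod, R=eel
  asp: L=ant, R=–
  jay: L=hog, R=kit
  kit: L=–, R=ram
  eel: L=dog, R=–
  ant: L=–, R=–
  dog: L=doe, R=–
  cod: L=–, R=–
  doe: L=–, R=–
  hog: L=fox, R=–
  ram: L=pig, R=rat
  rat: L=–, R=–
  pig: L=–, R=–
  fox: L=–, R=–

none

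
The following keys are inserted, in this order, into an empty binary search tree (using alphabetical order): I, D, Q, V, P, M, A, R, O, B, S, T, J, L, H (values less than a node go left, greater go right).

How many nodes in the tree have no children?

Insert I: tree is empty, so I becomes the root.
Insert D: D < I → go left. Place as left child of I.
Insert Q: Q > I → go right. Place as right child of I.
Insert V: V > I → go right; V > Q → go right. Place as right child of Q.
Insert P: P > I → go right; P < Q → go left. Place as left child of Q.
Insert M: M > I → go right; M < Q → go left; M < P → go left. Place as left child of P.
Insert A: A < I → go left; A < D → go left. Place as left child of D.
Insert R: R > I → go right; R > Q → go right; R < V → go left. Place as left child of V.
Insert O: O > I → go right; O < Q → go left; O < P → go left; O > M → go right. Place as right child of M.
Insert B: B < I → go left; B < D → go left; B > A → go right. Place as right child of A.
Insert S: S > I → go right; S > Q → go right; S < V → go left; S > R → go right. Place as right child of R.
Insert T: T > I → go right; T > Q → go right; T < V → go left; T > R → go right; T > S → go right. Place as right child of S.
Insert J: J > I → go right; J < Q → go left; J < P → go left; J < M → go left. Place as left child of M.
Insert L: L > I → go right; L < Q → go left; L < P → go left; L < M → go left; L > J → go right. Place as right child of J.
Insert H: H < I → go left; H > D → go right. Place as right child of D.

Leaves: B, H, L, O, T — 5 in total.

5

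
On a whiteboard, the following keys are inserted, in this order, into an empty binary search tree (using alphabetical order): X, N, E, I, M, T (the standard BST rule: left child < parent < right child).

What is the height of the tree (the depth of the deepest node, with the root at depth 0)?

X: root
N: left child of X (depth 1)
E: left child of N (depth 2)
I: right child of E (depth 3)
M: right child of I (depth 4)
T: right child of N (depth 2)

The deepest node is M at depth 4.

4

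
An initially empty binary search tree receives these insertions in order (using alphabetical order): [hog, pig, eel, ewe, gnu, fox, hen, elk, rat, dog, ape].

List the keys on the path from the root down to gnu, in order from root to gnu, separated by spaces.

hog eel ewe gnu

Insert hog: tree is empty, so hog becomes the root.
Insert pig: pig > hog → go right. Place as right child of hog.
Insert eel: eel < hog → go left. Place as left child of hog.
Insert ewe: ewe < hog → go left; ewe > eel → go right. Place as right child of eel.
Insert gnu: gnu < hog → go left; gnu > eel → go right; gnu > ewe → go right. Place as right child of ewe.
Insert fox: fox < hog → go left; fox > eel → go right; fox > ewe → go right; fox < gnu → go left. Place as left child of gnu.
Insert hen: hen < hog → go left; hen > eel → go right; hen > ewe → go right; hen > gnu → go right. Place as right child of gnu.
Insert elk: elk < hog → go left; elk > eel → go right; elk < ewe → go left. Place as left child of ewe.
Insert rat: rat > hog → go right; rat > pig → go right. Place as right child of pig.
Insert dog: dog < hog → go left; dog < eel → go left. Place as left child of eel.
Insert ape: ape < hog → go left; ape < eel → go left; ape < dog → go left. Place as left child of dog.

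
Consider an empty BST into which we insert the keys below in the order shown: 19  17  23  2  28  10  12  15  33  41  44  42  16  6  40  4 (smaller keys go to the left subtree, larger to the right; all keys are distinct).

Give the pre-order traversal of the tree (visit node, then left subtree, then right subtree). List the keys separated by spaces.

Resulting structure (node: left, right):
  19: L=17, R=23
  17: L=2, R=–
  23: L=–, R=28
  2: L=–, R=10
  28: L=–, R=33
  10: L=6, R=12
  12: L=–, R=15
  15: L=–, R=16
  33: L=–, R=41
  41: L=40, R=44
  44: L=42, R=–
  42: L=–, R=–
  16: L=–, R=–
  6: L=4, R=–
  40: L=–, R=–
  4: L=–, R=–

19 17 2 10 6 4 12 15 16 23 28 33 41 40 44 42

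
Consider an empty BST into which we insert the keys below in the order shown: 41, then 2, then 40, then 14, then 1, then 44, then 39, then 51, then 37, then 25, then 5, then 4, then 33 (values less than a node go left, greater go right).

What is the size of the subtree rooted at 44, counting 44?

Insert 41: tree is empty, so 41 becomes the root.
Insert 2: 2 < 41 → go left. Place as left child of 41.
Insert 40: 40 < 41 → go left; 40 > 2 → go right. Place as right child of 2.
Insert 14: 14 < 41 → go left; 14 > 2 → go right; 14 < 40 → go left. Place as left child of 40.
Insert 1: 1 < 41 → go left; 1 < 2 → go left. Place as left child of 2.
Insert 44: 44 > 41 → go right. Place as right child of 41.
Insert 39: 39 < 41 → go left; 39 > 2 → go right; 39 < 40 → go left; 39 > 14 → go right. Place as right child of 14.
Insert 51: 51 > 41 → go right; 51 > 44 → go right. Place as right child of 44.
Insert 37: 37 < 41 → go left; 37 > 2 → go right; 37 < 40 → go left; 37 > 14 → go right; 37 < 39 → go left. Place as left child of 39.
Insert 25: 25 < 41 → go left; 25 > 2 → go right; 25 < 40 → go left; 25 > 14 → go right; 25 < 39 → go left; 25 < 37 → go left. Place as left child of 37.
Insert 5: 5 < 41 → go left; 5 > 2 → go right; 5 < 40 → go left; 5 < 14 → go left. Place as left child of 14.
Insert 4: 4 < 41 → go left; 4 > 2 → go right; 4 < 40 → go left; 4 < 14 → go left; 4 < 5 → go left. Place as left child of 5.
Insert 33: 33 < 41 → go left; 33 > 2 → go right; 33 < 40 → go left; 33 > 14 → go right; 33 < 39 → go left; 33 < 37 → go left; 33 > 25 → go right. Place as right child of 25.

Subtree rooted at 44 contains: 44, 51 — 2 nodes.

2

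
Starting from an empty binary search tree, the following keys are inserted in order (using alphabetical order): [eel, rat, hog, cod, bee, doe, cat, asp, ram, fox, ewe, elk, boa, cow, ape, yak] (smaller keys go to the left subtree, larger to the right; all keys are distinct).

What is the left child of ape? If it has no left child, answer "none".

eel: root
rat: right child of eel (depth 1)
hog: left child of rat (depth 2)
cod: left child of eel (depth 1)
bee: left child of cod (depth 2)
doe: right child of cod (depth 2)
cat: right child of bee (depth 3)
asp: left child of bee (depth 3)
ram: right child of hog (depth 3)
fox: left child of hog (depth 3)
ewe: left child of fox (depth 4)
elk: left child of ewe (depth 5)
boa: left child of cat (depth 4)
cow: left child of doe (depth 3)
ape: left child of asp (depth 4)
yak: right child of rat (depth 2)

none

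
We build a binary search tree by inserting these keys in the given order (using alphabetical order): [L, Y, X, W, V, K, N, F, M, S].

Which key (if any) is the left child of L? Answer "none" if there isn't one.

K

Resulting structure (node: left, right):
  L: L=K, R=Y
  Y: L=X, R=–
  X: L=W, R=–
  W: L=V, R=–
  V: L=N, R=–
  K: L=F, R=–
  N: L=M, R=S
  F: L=–, R=–
  M: L=–, R=–
  S: L=–, R=–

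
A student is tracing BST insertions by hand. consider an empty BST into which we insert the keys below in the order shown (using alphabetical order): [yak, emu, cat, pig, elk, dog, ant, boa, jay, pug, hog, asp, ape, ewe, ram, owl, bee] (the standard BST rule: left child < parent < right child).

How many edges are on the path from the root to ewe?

yak: root
emu: left child of yak (depth 1)
cat: left child of emu (depth 2)
pig: right child of emu (depth 2)
elk: right child of cat (depth 3)
dog: left child of elk (depth 4)
ant: left child of cat (depth 3)
boa: right child of ant (depth 4)
jay: left child of pig (depth 3)
pug: right child of pig (depth 3)
hog: left child of jay (depth 4)
asp: left child of boa (depth 5)
ape: left child of asp (depth 6)
ewe: left child of hog (depth 5)
ram: right child of pug (depth 4)
owl: right child of jay (depth 4)
bee: right child of asp (depth 6)

Path to ewe: yak → emu → pig → jay → hog → ewe, which is 5 edges.

5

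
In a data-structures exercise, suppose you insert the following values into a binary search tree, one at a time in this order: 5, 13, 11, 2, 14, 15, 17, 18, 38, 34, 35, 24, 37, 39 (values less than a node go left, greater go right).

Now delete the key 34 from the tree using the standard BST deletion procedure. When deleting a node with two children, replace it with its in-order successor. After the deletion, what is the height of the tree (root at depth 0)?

8

5: root
13: right child of 5 (depth 1)
11: left child of 13 (depth 2)
2: left child of 5 (depth 1)
14: right child of 13 (depth 2)
15: right child of 14 (depth 3)
17: right child of 15 (depth 4)
18: right child of 17 (depth 5)
38: right child of 18 (depth 6)
34: left child of 38 (depth 7)
35: right child of 34 (depth 8)
24: left child of 34 (depth 8)
37: right child of 35 (depth 9)
39: right child of 38 (depth 7)

Delete 34 (two children — replace with in-order successor).
After deletion, deepest node is 24 at depth 8.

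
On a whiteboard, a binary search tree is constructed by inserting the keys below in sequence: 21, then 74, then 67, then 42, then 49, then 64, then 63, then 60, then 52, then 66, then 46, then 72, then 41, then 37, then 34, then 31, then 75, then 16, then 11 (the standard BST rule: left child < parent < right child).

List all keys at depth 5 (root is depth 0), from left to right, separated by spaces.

37 46 64

21: root
74: right child of 21 (depth 1)
67: left child of 74 (depth 2)
42: left child of 67 (depth 3)
49: right child of 42 (depth 4)
64: right child of 49 (depth 5)
63: left child of 64 (depth 6)
60: left child of 63 (depth 7)
52: left child of 60 (depth 8)
66: right child of 64 (depth 6)
46: left child of 49 (depth 5)
72: right child of 67 (depth 3)
41: left child of 42 (depth 4)
37: left child of 41 (depth 5)
34: left child of 37 (depth 6)
31: left child of 34 (depth 7)
75: right child of 74 (depth 2)
16: left child of 21 (depth 1)
11: left child of 16 (depth 2)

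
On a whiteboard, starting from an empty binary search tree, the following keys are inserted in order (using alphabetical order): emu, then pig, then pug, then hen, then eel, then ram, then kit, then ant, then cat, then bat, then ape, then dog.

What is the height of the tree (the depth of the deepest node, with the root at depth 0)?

Insert emu: tree is empty, so emu becomes the root.
Insert pig: pig > emu → go right. Place as right child of emu.
Insert pug: pug > emu → go right; pug > pig → go right. Place as right child of pig.
Insert hen: hen > emu → go right; hen < pig → go left. Place as left child of pig.
Insert eel: eel < emu → go left. Place as left child of emu.
Insert ram: ram > emu → go right; ram > pig → go right; ram > pug → go right. Place as right child of pug.
Insert kit: kit > emu → go right; kit < pig → go left; kit > hen → go right. Place as right child of hen.
Insert ant: ant < emu → go left; ant < eel → go left. Place as left child of eel.
Insert cat: cat < emu → go left; cat < eel → go left; cat > ant → go right. Place as right child of ant.
Insert bat: bat < emu → go left; bat < eel → go left; bat > ant → go right; bat < cat → go left. Place as left child of cat.
Insert ape: ape < emu → go left; ape < eel → go left; ape > ant → go right; ape < cat → go left; ape < bat → go left. Place as left child of bat.
Insert dog: dog < emu → go left; dog < eel → go left; dog > ant → go right; dog > cat → go right. Place as right child of cat.

The deepest node is ape at depth 5.

5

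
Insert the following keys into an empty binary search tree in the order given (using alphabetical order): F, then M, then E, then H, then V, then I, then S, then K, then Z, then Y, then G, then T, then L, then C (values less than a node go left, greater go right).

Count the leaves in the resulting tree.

Insert F: tree is empty, so F becomes the root.
Insert M: M > F → go right. Place as right child of F.
Insert E: E < F → go left. Place as left child of F.
Insert H: H > F → go right; H < M → go left. Place as left child of M.
Insert V: V > F → go right; V > M → go right. Place as right child of M.
Insert I: I > F → go right; I < M → go left; I > H → go right. Place as right child of H.
Insert S: S > F → go right; S > M → go right; S < V → go left. Place as left child of V.
Insert K: K > F → go right; K < M → go left; K > H → go right; K > I → go right. Place as right child of I.
Insert Z: Z > F → go right; Z > M → go right; Z > V → go right. Place as right child of V.
Insert Y: Y > F → go right; Y > M → go right; Y > V → go right; Y < Z → go left. Place as left child of Z.
Insert G: G > F → go right; G < M → go left; G < H → go left. Place as left child of H.
Insert T: T > F → go right; T > M → go right; T < V → go left; T > S → go right. Place as right child of S.
Insert L: L > F → go right; L < M → go left; L > H → go right; L > I → go right; L > K → go right. Place as right child of K.
Insert C: C < F → go left; C < E → go left. Place as left child of E.

Leaves: C, G, L, T, Y — 5 in total.

5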